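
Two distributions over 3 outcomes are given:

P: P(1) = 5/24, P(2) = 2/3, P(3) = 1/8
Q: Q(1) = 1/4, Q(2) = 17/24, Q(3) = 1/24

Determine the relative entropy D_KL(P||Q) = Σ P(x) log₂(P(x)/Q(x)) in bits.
0.0850 bits

D_KL(P||Q) = Σ P(x) log₂(P(x)/Q(x))

Computing term by term:
  P(1)·log₂(P(1)/Q(1)) = (5/24)·log₂((5/24)/(1/4)) = -0.05480
  P(2)·log₂(P(2)/Q(2)) = (2/3)·log₂((2/3)/(17/24)) = -0.05831
  P(3)·log₂(P(3)/Q(3)) = (1/8)·log₂((1/8)/(1/24)) = 0.19812

D_KL(P||Q) = -0.05480 - 0.05831 + 0.19812 = 0.08501 ≈ 0.0850 bits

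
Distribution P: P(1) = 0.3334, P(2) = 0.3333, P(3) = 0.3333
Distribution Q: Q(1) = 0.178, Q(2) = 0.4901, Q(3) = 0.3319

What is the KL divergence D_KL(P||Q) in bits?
0.1185 bits

D_KL(P||Q) = Σ P(x) log₂(P(x)/Q(x))

Computing term by term:
  P(1)·log₂(P(1)/Q(1)) = 0.3334·log₂(0.3334/0.178) = 0.30185
  P(2)·log₂(P(2)/Q(2)) = 0.3333·log₂(0.3333/0.4901) = -0.18540
  P(3)·log₂(P(3)/Q(3)) = 0.3333·log₂(0.3333/0.3319) = 0.00202

D_KL(P||Q) = 0.30185 - 0.18540 + 0.00202 = 0.11847 ≈ 0.1185 bits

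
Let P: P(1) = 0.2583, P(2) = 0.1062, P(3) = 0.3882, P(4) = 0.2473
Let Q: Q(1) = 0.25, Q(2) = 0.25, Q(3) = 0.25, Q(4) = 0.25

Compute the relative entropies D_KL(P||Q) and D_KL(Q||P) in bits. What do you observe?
D_KL(P||Q) = 0.1236 bits, D_KL(Q||P) = 0.1422 bits. The two directions give different values (D_KL(Q||P) exceeds D_KL(P||Q) by 0.0186 bits): KL divergence is asymmetric.

D_KL(P||Q) = Σ P(x) log₂(P(x)/Q(x))

Computing term by term:
  P(1)·log₂(P(1)/Q(1)) = 0.2583·log₂(0.2583/0.25) = 0.01217
  P(2)·log₂(P(2)/Q(2)) = 0.1062·log₂(0.1062/0.25) = -0.13117
  P(3)·log₂(P(3)/Q(3)) = 0.3882·log₂(0.3882/0.25) = 0.24646
  P(4)·log₂(P(4)/Q(4)) = 0.2473·log₂(0.2473/0.25) = -0.00387

D_KL(P||Q) = 0.01217 - 0.13117 + 0.24646 - 0.00387 = 0.12359 ≈ 0.1236 bits

D_KL(Q||P) = Σ Q(x) log₂(Q(x)/P(x))

Computing term by term:
  Q(1)·log₂(Q(1)/P(1)) = 0.25·log₂(0.25/0.2583) = -0.01178
  Q(2)·log₂(Q(2)/P(2)) = 0.25·log₂(0.25/0.1062) = 0.30879
  Q(3)·log₂(Q(3)/P(3)) = 0.25·log₂(0.25/0.3882) = -0.15872
  Q(4)·log₂(Q(4)/P(4)) = 0.25·log₂(0.25/0.2473) = 0.00392

D_KL(Q||P) = -0.01178 + 0.30879 - 0.15872 + 0.00392 = 0.14221 ≈ 0.1422 bits

These are NOT equal (difference: 0.0186 bits). KL divergence is asymmetric: D_KL(P||Q) ≠ D_KL(Q||P) in general.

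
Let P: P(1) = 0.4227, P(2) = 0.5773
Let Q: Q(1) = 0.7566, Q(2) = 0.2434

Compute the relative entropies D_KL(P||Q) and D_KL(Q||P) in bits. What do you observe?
D_KL(P||Q) = 0.3643 bits, D_KL(Q||P) = 0.3322 bits. The two directions give different values (D_KL(P||Q) exceeds D_KL(Q||P) by 0.0321 bits): KL divergence is asymmetric.

D_KL(P||Q) = Σ P(x) log₂(P(x)/Q(x))

Computing term by term:
  P(1)·log₂(P(1)/Q(1)) = 0.4227·log₂(0.4227/0.7566) = -0.35502
  P(2)·log₂(P(2)/Q(2)) = 0.5773·log₂(0.5773/0.2434) = 0.71931

D_KL(P||Q) = -0.35502 + 0.71931 = 0.36429 ≈ 0.3643 bits

D_KL(Q||P) = Σ Q(x) log₂(Q(x)/P(x))

Computing term by term:
  Q(1)·log₂(Q(1)/P(1)) = 0.7566·log₂(0.7566/0.4227) = 0.63547
  Q(2)·log₂(Q(2)/P(2)) = 0.2434·log₂(0.2434/0.5773) = -0.30327

D_KL(Q||P) = 0.63547 - 0.30327 = 0.33220 ≈ 0.3322 bits

These are NOT equal (difference: 0.0321 bits). KL divergence is asymmetric: D_KL(P||Q) ≠ D_KL(Q||P) in general.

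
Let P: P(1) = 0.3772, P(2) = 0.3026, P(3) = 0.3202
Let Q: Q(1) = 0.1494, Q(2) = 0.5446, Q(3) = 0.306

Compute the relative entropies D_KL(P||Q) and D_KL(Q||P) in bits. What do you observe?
D_KL(P||Q) = 0.2684 bits, D_KL(Q||P) = 0.2421 bits. The two directions give different values (D_KL(P||Q) exceeds D_KL(Q||P) by 0.0263 bits): KL divergence is asymmetric.

D_KL(P||Q) = Σ P(x) log₂(P(x)/Q(x))

Computing term by term:
  P(1)·log₂(P(1)/Q(1)) = 0.3772·log₂(0.3772/0.1494) = 0.50400
  P(2)·log₂(P(2)/Q(2)) = 0.3026·log₂(0.3026/0.5446) = -0.25654
  P(3)·log₂(P(3)/Q(3)) = 0.3202·log₂(0.3202/0.306) = 0.02095

D_KL(P||Q) = 0.50400 - 0.25654 + 0.02095 = 0.26841 ≈ 0.2684 bits

D_KL(Q||P) = Σ Q(x) log₂(Q(x)/P(x))

Computing term by term:
  Q(1)·log₂(Q(1)/P(1)) = 0.1494·log₂(0.1494/0.3772) = -0.19962
  Q(2)·log₂(Q(2)/P(2)) = 0.5446·log₂(0.5446/0.3026) = 0.46170
  Q(3)·log₂(Q(3)/P(3)) = 0.306·log₂(0.306/0.3202) = -0.02003

D_KL(Q||P) = -0.19962 + 0.46170 - 0.02003 = 0.24205 ≈ 0.2421 bits

These are NOT equal (difference: 0.0263 bits). KL divergence is asymmetric: D_KL(P||Q) ≠ D_KL(Q||P) in general.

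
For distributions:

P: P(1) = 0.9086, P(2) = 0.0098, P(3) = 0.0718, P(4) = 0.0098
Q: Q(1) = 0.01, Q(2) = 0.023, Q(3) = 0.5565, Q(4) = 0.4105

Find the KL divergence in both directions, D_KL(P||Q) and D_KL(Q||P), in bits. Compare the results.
D_KL(P||Q) = 5.6340 bits, D_KL(Q||P) = 3.8193 bits. D_KL(P||Q) is larger than D_KL(Q||P) by 1.8147 bits; the two directions differ.

D_KL(P||Q) = Σ P(x) log₂(P(x)/Q(x))

Computing term by term:
  P(1)·log₂(P(1)/Q(1)) = 0.9086·log₂(0.9086/0.01) = 5.91096
  P(2)·log₂(P(2)/Q(2)) = 0.0098·log₂(0.0098/0.023) = -0.01206
  P(3)·log₂(P(3)/Q(3)) = 0.0718·log₂(0.0718/0.5565) = -0.21212
  P(4)·log₂(P(4)/Q(4)) = 0.0098·log₂(0.0098/0.4105) = -0.05281

D_KL(P||Q) = 5.91096 - 0.01206 - 0.21212 - 0.05281 = 5.63397 ≈ 5.6340 bits

D_KL(Q||P) = Σ Q(x) log₂(Q(x)/P(x))

Computing term by term:
  Q(1)·log₂(Q(1)/P(1)) = 0.01·log₂(0.01/0.9086) = -0.06506
  Q(2)·log₂(Q(2)/P(2)) = 0.023·log₂(0.023/0.0098) = 0.02831
  Q(3)·log₂(Q(3)/P(3)) = 0.5565·log₂(0.5565/0.0718) = 1.64408
  Q(4)·log₂(Q(4)/P(4)) = 0.4105·log₂(0.4105/0.0098) = 2.21196

D_KL(Q||P) = -0.06506 + 0.02831 + 1.64408 + 2.21196 = 3.81929 ≈ 3.8193 bits

These are NOT equal (difference: 1.8147 bits). KL divergence is asymmetric: D_KL(P||Q) ≠ D_KL(Q||P) in general.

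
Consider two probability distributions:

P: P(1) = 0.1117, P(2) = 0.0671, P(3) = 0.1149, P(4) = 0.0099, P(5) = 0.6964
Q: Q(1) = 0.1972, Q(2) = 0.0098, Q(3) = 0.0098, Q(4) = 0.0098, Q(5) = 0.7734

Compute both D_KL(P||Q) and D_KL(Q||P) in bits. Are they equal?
D_KL(P||Q) = 0.3975 bits, D_KL(Q||P) = 0.2166 bits. No, they are not equal.

D_KL(P||Q) = Σ P(x) log₂(P(x)/Q(x))

Computing term by term:
  P(1)·log₂(P(1)/Q(1)) = 0.1117·log₂(0.1117/0.1972) = -0.09160
  P(2)·log₂(P(2)/Q(2)) = 0.0671·log₂(0.0671/0.0098) = 0.18623
  P(3)·log₂(P(3)/Q(3)) = 0.1149·log₂(0.1149/0.0098) = 0.40806
  P(4)·log₂(P(4)/Q(4)) = 0.0099·log₂(0.0099/0.0098) = 0.00015
  P(5)·log₂(P(5)/Q(5)) = 0.6964·log₂(0.6964/0.7734) = -0.10536

D_KL(P||Q) = -0.09160 + 0.18623 + 0.40806 + 0.00015 - 0.10536 = 0.39748 ≈ 0.3975 bits

D_KL(Q||P) = Σ Q(x) log₂(Q(x)/P(x))

Computing term by term:
  Q(1)·log₂(Q(1)/P(1)) = 0.1972·log₂(0.1972/0.1117) = 0.16171
  Q(2)·log₂(Q(2)/P(2)) = 0.0098·log₂(0.0098/0.0671) = -0.02720
  Q(3)·log₂(Q(3)/P(3)) = 0.0098·log₂(0.0098/0.1149) = -0.03480
  Q(4)·log₂(Q(4)/P(4)) = 0.0098·log₂(0.0098/0.0099) = -0.00014
  Q(5)·log₂(Q(5)/P(5)) = 0.7734·log₂(0.7734/0.6964) = 0.11701

D_KL(Q||P) = 0.16171 - 0.02720 - 0.03480 - 0.00014 + 0.11701 = 0.21658 ≈ 0.2166 bits

These are NOT equal (difference: 0.1809 bits). KL divergence is asymmetric: D_KL(P||Q) ≠ D_KL(Q||P) in general.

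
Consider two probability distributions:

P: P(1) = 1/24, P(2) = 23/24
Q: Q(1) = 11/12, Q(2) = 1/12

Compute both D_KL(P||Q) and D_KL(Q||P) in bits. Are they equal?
D_KL(P||Q) = 3.1909 bits, D_KL(Q||P) = 3.7942 bits. No, they are not equal.

D_KL(P||Q) = Σ P(x) log₂(P(x)/Q(x))

Computing term by term:
  P(1)·log₂(P(1)/Q(1)) = (1/24)·log₂((1/24)/(11/12)) = -0.18581
  P(2)·log₂(P(2)/Q(2)) = (23/24)·log₂((23/24)/(1/12)) = 3.37675

D_KL(P||Q) = -0.18581 + 3.37675 = 3.19094 ≈ 3.1909 bits

D_KL(Q||P) = Σ Q(x) log₂(Q(x)/P(x))

Computing term by term:
  Q(1)·log₂(Q(1)/P(1)) = (11/12)·log₂((11/12)/(1/24)) = 4.08781
  Q(2)·log₂(Q(2)/P(2)) = (1/12)·log₂((1/12)/(23/24)) = -0.29363

D_KL(Q||P) = 4.08781 - 0.29363 = 3.79418 ≈ 3.7942 bits

These are NOT equal (difference: 0.6033 bits). KL divergence is asymmetric: D_KL(P||Q) ≠ D_KL(Q||P) in general.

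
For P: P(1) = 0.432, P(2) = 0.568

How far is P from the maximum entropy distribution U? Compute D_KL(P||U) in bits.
0.0134 bits

U(i) = 1/2 for all i

D_KL(P||U) = Σ P(x) log₂(P(x) / (1/2))
           = Σ P(x) log₂(P(x)) + log₂(2)
           = log₂(2) - H(P)

H(P) = -Σ P(x) log₂(P(x)):
  -P(1)·log₂(P(1)) = -(0.432)·log₂(0.432) = 0.52311
  -P(2)·log₂(P(2)) = -(0.568)·log₂(0.568) = 0.46351
H(P) = 0.52311 + 0.46351 = 0.98662 bits

log₂(2) = 1.00000 bits

D_KL(P||U) = 1.00000 - 0.98662 = 0.01338 ≈ 0.0134 bits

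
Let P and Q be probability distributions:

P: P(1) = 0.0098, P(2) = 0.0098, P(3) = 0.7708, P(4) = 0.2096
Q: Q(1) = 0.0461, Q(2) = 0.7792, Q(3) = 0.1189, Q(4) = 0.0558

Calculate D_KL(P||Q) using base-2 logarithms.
2.3950 bits

D_KL(P||Q) = Σ P(x) log₂(P(x)/Q(x))

Computing term by term:
  P(1)·log₂(P(1)/Q(1)) = 0.0098·log₂(0.0098/0.0461) = -0.02189
  P(2)·log₂(P(2)/Q(2)) = 0.0098·log₂(0.0098/0.7792) = -0.06187
  P(3)·log₂(P(3)/Q(3)) = 0.7708·log₂(0.7708/0.1189) = 2.07855
  P(4)·log₂(P(4)/Q(4)) = 0.2096·log₂(0.2096/0.0558) = 0.40019

D_KL(P||Q) = -0.02189 - 0.06187 + 2.07855 + 0.40019 = 2.39498 ≈ 2.3950 bits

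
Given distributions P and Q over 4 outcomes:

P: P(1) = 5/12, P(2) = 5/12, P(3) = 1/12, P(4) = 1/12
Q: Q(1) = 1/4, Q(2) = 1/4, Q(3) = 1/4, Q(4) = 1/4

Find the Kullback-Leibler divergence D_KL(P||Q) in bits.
0.3500 bits

D_KL(P||Q) = Σ P(x) log₂(P(x)/Q(x))

Computing term by term:
  P(1)·log₂(P(1)/Q(1)) = (5/12)·log₂((5/12)/(1/4)) = 0.30707
  P(2)·log₂(P(2)/Q(2)) = (5/12)·log₂((5/12)/(1/4)) = 0.30707
  P(3)·log₂(P(3)/Q(3)) = (1/12)·log₂((1/12)/(1/4)) = -0.13208
  P(4)·log₂(P(4)/Q(4)) = (1/12)·log₂((1/12)/(1/4)) = -0.13208

D_KL(P||Q) = 0.30707 + 0.30707 - 0.13208 - 0.13208 = 0.34998 ≈ 0.3500 bits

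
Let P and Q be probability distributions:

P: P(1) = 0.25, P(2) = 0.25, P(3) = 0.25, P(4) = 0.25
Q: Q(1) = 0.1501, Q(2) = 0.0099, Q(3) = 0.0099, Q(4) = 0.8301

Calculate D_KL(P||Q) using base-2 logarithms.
2.0803 bits

D_KL(P||Q) = Σ P(x) log₂(P(x)/Q(x))

Computing term by term:
  P(1)·log₂(P(1)/Q(1)) = 0.25·log₂(0.25/0.1501) = 0.18400
  P(2)·log₂(P(2)/Q(2)) = 0.25·log₂(0.25/0.0099) = 1.16459
  P(3)·log₂(P(3)/Q(3)) = 0.25·log₂(0.25/0.0099) = 1.16459
  P(4)·log₂(P(4)/Q(4)) = 0.25·log₂(0.25/0.8301) = -0.43284

D_KL(P||Q) = 0.18400 + 1.16459 + 1.16459 - 0.43284 = 2.08034 ≈ 2.0803 bits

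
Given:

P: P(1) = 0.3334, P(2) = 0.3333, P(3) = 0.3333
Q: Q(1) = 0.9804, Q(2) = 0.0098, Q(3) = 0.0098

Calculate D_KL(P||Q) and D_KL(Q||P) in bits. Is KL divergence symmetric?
D_KL(P||Q) = 2.8728 bits, D_KL(Q||P) = 1.4259 bits. No, KL divergence is not symmetric.

D_KL(P||Q) = Σ P(x) log₂(P(x)/Q(x))

Computing term by term:
  P(1)·log₂(P(1)/Q(1)) = 0.3334·log₂(0.3334/0.9804) = -0.51881
  P(2)·log₂(P(2)/Q(2)) = 0.3333·log₂(0.3333/0.0098) = 1.69580
  P(3)·log₂(P(3)/Q(3)) = 0.3333·log₂(0.3333/0.0098) = 1.69580

D_KL(P||Q) = -0.51881 + 1.69580 + 1.69580 = 2.87279 ≈ 2.8728 bits

D_KL(Q||P) = Σ Q(x) log₂(Q(x)/P(x))

Computing term by term:
  Q(1)·log₂(Q(1)/P(1)) = 0.9804·log₂(0.9804/0.3334) = 1.52562
  Q(2)·log₂(Q(2)/P(2)) = 0.0098·log₂(0.0098/0.3333) = -0.04986
  Q(3)·log₂(Q(3)/P(3)) = 0.0098·log₂(0.0098/0.3333) = -0.04986

D_KL(Q||P) = 1.52562 - 0.04986 - 0.04986 = 1.42590 ≈ 1.4259 bits

These are NOT equal (difference: 1.4469 bits). KL divergence is asymmetric: D_KL(P||Q) ≠ D_KL(Q||P) in general.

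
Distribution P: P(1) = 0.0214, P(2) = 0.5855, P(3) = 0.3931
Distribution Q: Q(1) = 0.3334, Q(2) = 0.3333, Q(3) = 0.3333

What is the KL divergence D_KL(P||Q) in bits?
0.4847 bits

D_KL(P||Q) = Σ P(x) log₂(P(x)/Q(x))

Computing term by term:
  P(1)·log₂(P(1)/Q(1)) = 0.0214·log₂(0.0214/0.3334) = -0.08478
  P(2)·log₂(P(2)/Q(2)) = 0.5855·log₂(0.5855/0.3333) = 0.47592
  P(3)·log₂(P(3)/Q(3)) = 0.3931·log₂(0.3931/0.3333) = 0.09359

D_KL(P||Q) = -0.08478 + 0.47592 + 0.09359 = 0.48473 ≈ 0.4847 bits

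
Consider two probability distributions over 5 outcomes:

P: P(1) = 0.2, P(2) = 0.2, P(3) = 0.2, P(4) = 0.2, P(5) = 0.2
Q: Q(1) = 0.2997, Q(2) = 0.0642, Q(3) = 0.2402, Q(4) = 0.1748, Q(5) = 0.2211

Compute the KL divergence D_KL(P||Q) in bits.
0.1682 bits

D_KL(P||Q) = Σ P(x) log₂(P(x)/Q(x))

Computing term by term:
  P(1)·log₂(P(1)/Q(1)) = 0.2·log₂(0.2/0.2997) = -0.11670
  P(2)·log₂(P(2)/Q(2)) = 0.2·log₂(0.2/0.0642) = 0.32787
  P(3)·log₂(P(3)/Q(3)) = 0.2·log₂(0.2/0.2402) = -0.05285
  P(4)·log₂(P(4)/Q(4)) = 0.2·log₂(0.2/0.1748) = 0.03886
  P(5)·log₂(P(5)/Q(5)) = 0.2·log₂(0.2/0.2211) = -0.02894

D_KL(P||Q) = -0.11670 + 0.32787 - 0.05285 + 0.03886 - 0.02894 = 0.16824 ≈ 0.1682 bits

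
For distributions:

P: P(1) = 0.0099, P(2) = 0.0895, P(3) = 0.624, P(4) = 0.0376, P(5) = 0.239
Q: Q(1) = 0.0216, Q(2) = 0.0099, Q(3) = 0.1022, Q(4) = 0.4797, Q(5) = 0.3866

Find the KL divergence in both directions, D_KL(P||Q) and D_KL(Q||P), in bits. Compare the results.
D_KL(P||Q) = 1.5979 bits, D_KL(Q||P) = 1.7564 bits. D_KL(Q||P) is larger than D_KL(P||Q) by 0.1585 bits; the two directions differ.

D_KL(P||Q) = Σ P(x) log₂(P(x)/Q(x))

Computing term by term:
  P(1)·log₂(P(1)/Q(1)) = 0.0099·log₂(0.0099/0.0216) = -0.01114
  P(2)·log₂(P(2)/Q(2)) = 0.0895·log₂(0.0895/0.0099) = 0.28429
  P(3)·log₂(P(3)/Q(3)) = 0.624·log₂(0.624/0.1022) = 1.62873
  P(4)·log₂(P(4)/Q(4)) = 0.0376·log₂(0.0376/0.4797) = -0.13812
  P(5)·log₂(P(5)/Q(5)) = 0.239·log₂(0.239/0.3866) = -0.16583

D_KL(P||Q) = -0.01114 + 0.28429 + 1.62873 - 0.13812 - 0.16583 = 1.59793 ≈ 1.5979 bits

D_KL(Q||P) = Σ Q(x) log₂(Q(x)/P(x))

Computing term by term:
  Q(1)·log₂(Q(1)/P(1)) = 0.0216·log₂(0.0216/0.0099) = 0.02431
  Q(2)·log₂(Q(2)/P(2)) = 0.0099·log₂(0.0099/0.0895) = -0.03145
  Q(3)·log₂(Q(3)/P(3)) = 0.1022·log₂(0.1022/0.624) = -0.26676
  Q(4)·log₂(Q(4)/P(4)) = 0.4797·log₂(0.4797/0.0376) = 1.76210
  Q(5)·log₂(Q(5)/P(5)) = 0.3866·log₂(0.3866/0.239) = 0.26824

D_KL(Q||P) = 0.02431 - 0.03145 - 0.26676 + 1.76210 + 0.26824 = 1.75644 ≈ 1.7564 bits

These are NOT equal (difference: 0.1585 bits). KL divergence is asymmetric: D_KL(P||Q) ≠ D_KL(Q||P) in general.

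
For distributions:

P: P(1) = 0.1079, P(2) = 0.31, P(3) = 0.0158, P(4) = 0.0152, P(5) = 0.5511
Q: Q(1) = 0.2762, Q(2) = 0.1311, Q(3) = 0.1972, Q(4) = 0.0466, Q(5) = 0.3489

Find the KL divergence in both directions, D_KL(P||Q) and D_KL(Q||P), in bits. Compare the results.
D_KL(P||Q) = 0.5199 bits, D_KL(Q||P) = 0.7751 bits. D_KL(Q||P) is larger than D_KL(P||Q) by 0.2552 bits; the two directions differ.

D_KL(P||Q) = Σ P(x) log₂(P(x)/Q(x))

Computing term by term:
  P(1)·log₂(P(1)/Q(1)) = 0.1079·log₂(0.1079/0.2762) = -0.14631
  P(2)·log₂(P(2)/Q(2)) = 0.31·log₂(0.31/0.1311) = 0.38490
  P(3)·log₂(P(3)/Q(3)) = 0.0158·log₂(0.0158/0.1972) = -0.05754
  P(4)·log₂(P(4)/Q(4)) = 0.0152·log₂(0.0152/0.0466) = -0.02457
  P(5)·log₂(P(5)/Q(5)) = 0.5511·log₂(0.5511/0.3489) = 0.36345

D_KL(P||Q) = -0.14631 + 0.38490 - 0.05754 - 0.02457 + 0.36345 = 0.51993 ≈ 0.5199 bits

D_KL(Q||P) = Σ Q(x) log₂(Q(x)/P(x))

Computing term by term:
  Q(1)·log₂(Q(1)/P(1)) = 0.2762·log₂(0.2762/0.1079) = 0.37453
  Q(2)·log₂(Q(2)/P(2)) = 0.1311·log₂(0.1311/0.31) = -0.16277
  Q(3)·log₂(Q(3)/P(3)) = 0.1972·log₂(0.1972/0.0158) = 0.71814
  Q(4)·log₂(Q(4)/P(4)) = 0.0466·log₂(0.0466/0.0152) = 0.07532
  Q(5)·log₂(Q(5)/P(5)) = 0.3489·log₂(0.3489/0.5511) = -0.23010

D_KL(Q||P) = 0.37453 - 0.16277 + 0.71814 + 0.07532 - 0.23010 = 0.77512 ≈ 0.7751 bits

These are NOT equal (difference: 0.2552 bits). KL divergence is asymmetric: D_KL(P||Q) ≠ D_KL(Q||P) in general.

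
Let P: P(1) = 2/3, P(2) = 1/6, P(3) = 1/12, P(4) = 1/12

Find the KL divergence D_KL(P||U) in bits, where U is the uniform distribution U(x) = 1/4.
0.5817 bits

U(i) = 1/4 for all i

D_KL(P||U) = Σ P(x) log₂(P(x) / (1/4))
           = Σ P(x) log₂(P(x)) + log₂(4)
           = log₂(4) - H(P)

H(P) = -Σ P(x) log₂(P(x)):
  -P(1)·log₂(P(1)) = -(2/3)·log₂(2/3) = 0.38998
  -P(2)·log₂(P(2)) = -(1/6)·log₂(1/6) = 0.43083
  -P(3)·log₂(P(3)) = -(1/12)·log₂(1/12) = 0.29875
  -P(4)·log₂(P(4)) = -(1/12)·log₂(1/12) = 0.29875
H(P) = 0.38998 + 0.43083 + 0.29875 + 0.29875 = 1.41831 bits

log₂(4) = 2.00000 bits

D_KL(P||U) = 2.00000 - 1.41831 = 0.58169 ≈ 0.5817 bits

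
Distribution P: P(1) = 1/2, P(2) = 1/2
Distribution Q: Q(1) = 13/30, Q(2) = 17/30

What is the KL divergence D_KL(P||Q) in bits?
0.0129 bits

D_KL(P||Q) = Σ P(x) log₂(P(x)/Q(x))

Computing term by term:
  P(1)·log₂(P(1)/Q(1)) = (1/2)·log₂((1/2)/(13/30)) = 0.10323
  P(2)·log₂(P(2)/Q(2)) = (1/2)·log₂((1/2)/(17/30)) = -0.09029

D_KL(P||Q) = 0.10323 - 0.09029 = 0.01294 ≈ 0.0129 bits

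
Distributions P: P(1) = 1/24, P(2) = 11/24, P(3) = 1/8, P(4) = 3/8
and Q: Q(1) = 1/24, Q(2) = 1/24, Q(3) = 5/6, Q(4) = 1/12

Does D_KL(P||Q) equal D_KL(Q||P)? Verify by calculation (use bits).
D_KL(P||Q) = 2.0572 bits, D_KL(Q||P) = 1.9558 bits. No — D_KL(P||Q) ≠ D_KL(Q||P) for this pair.

D_KL(P||Q) = Σ P(x) log₂(P(x)/Q(x))

Computing term by term:
  P(1)·log₂(P(1)/Q(1)) = (1/24)·log₂((1/24)/(1/24)) = 0.00000
  P(2)·log₂(P(2)/Q(2)) = (11/24)·log₂((11/24)/(1/24)) = 1.58557
  P(3)·log₂(P(3)/Q(3)) = (1/8)·log₂((1/8)/(5/6)) = -0.34212
  P(4)·log₂(P(4)/Q(4)) = (3/8)·log₂((3/8)/(1/12)) = 0.81372

D_KL(P||Q) = 0.00000 + 1.58557 - 0.34212 + 0.81372 = 2.05717 ≈ 2.0572 bits

D_KL(Q||P) = Σ Q(x) log₂(Q(x)/P(x))

Computing term by term:
  Q(1)·log₂(Q(1)/P(1)) = (1/24)·log₂((1/24)/(1/24)) = 0.00000
  Q(2)·log₂(Q(2)/P(2)) = (1/24)·log₂((1/24)/(11/24)) = -0.14414
  Q(3)·log₂(Q(3)/P(3)) = (5/6)·log₂((5/6)/(1/8)) = 2.28080
  Q(4)·log₂(Q(4)/P(4)) = (1/12)·log₂((1/12)/(3/8)) = -0.18083

D_KL(Q||P) = 0.00000 - 0.14414 + 2.28080 - 0.18083 = 1.95583 ≈ 1.9558 bits

These are NOT equal (difference: 0.1014 bits). KL divergence is asymmetric: D_KL(P||Q) ≠ D_KL(Q||P) in general.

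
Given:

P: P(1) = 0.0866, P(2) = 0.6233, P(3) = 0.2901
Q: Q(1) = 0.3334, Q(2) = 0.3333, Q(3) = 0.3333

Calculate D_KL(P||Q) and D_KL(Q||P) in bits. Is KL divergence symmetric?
D_KL(P||Q) = 0.3364 bits, D_KL(Q||P) = 0.4141 bits. No, KL divergence is not symmetric.

D_KL(P||Q) = Σ P(x) log₂(P(x)/Q(x))

Computing term by term:
  P(1)·log₂(P(1)/Q(1)) = 0.0866·log₂(0.0866/0.3334) = -0.16842
  P(2)·log₂(P(2)/Q(2)) = 0.6233·log₂(0.6233/0.3333) = 0.56291
  P(3)·log₂(P(3)/Q(3)) = 0.2901·log₂(0.2901/0.3333) = -0.05810

D_KL(P||Q) = -0.16842 + 0.56291 - 0.05810 = 0.33639 ≈ 0.3364 bits

D_KL(Q||P) = Σ Q(x) log₂(Q(x)/P(x))

Computing term by term:
  Q(1)·log₂(Q(1)/P(1)) = 0.3334·log₂(0.3334/0.0866) = 0.64840
  Q(2)·log₂(Q(2)/P(2)) = 0.3333·log₂(0.3333/0.6233) = -0.30101
  Q(3)·log₂(Q(3)/P(3)) = 0.3333·log₂(0.3333/0.2901) = 0.06675

D_KL(Q||P) = 0.64840 - 0.30101 + 0.06675 = 0.41414 ≈ 0.4141 bits

These are NOT equal (difference: 0.0777 bits). KL divergence is asymmetric: D_KL(P||Q) ≠ D_KL(Q||P) in general.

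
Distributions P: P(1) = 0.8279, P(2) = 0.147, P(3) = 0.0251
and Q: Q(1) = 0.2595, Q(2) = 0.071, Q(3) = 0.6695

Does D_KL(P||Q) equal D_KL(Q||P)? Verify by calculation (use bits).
D_KL(P||Q) = 1.4211 bits, D_KL(Q||P) = 2.6628 bits. No — D_KL(P||Q) ≠ D_KL(Q||P) for this pair.

D_KL(P||Q) = Σ P(x) log₂(P(x)/Q(x))

Computing term by term:
  P(1)·log₂(P(1)/Q(1)) = 0.8279·log₂(0.8279/0.2595) = 1.38567
  P(2)·log₂(P(2)/Q(2)) = 0.147·log₂(0.147/0.071) = 0.15434
  P(3)·log₂(P(3)/Q(3)) = 0.0251·log₂(0.0251/0.6695) = -0.11891

D_KL(P||Q) = 1.38567 + 0.15434 - 0.11891 = 1.42110 ≈ 1.4211 bits

D_KL(Q||P) = Σ Q(x) log₂(Q(x)/P(x))

Computing term by term:
  Q(1)·log₂(Q(1)/P(1)) = 0.2595·log₂(0.2595/0.8279) = -0.43433
  Q(2)·log₂(Q(2)/P(2)) = 0.071·log₂(0.071/0.147) = -0.07454
  Q(3)·log₂(Q(3)/P(3)) = 0.6695·log₂(0.6695/0.0251) = 3.17164

D_KL(Q||P) = -0.43433 - 0.07454 + 3.17164 = 2.66277 ≈ 2.6628 bits

These are NOT equal (difference: 1.2417 bits). KL divergence is asymmetric: D_KL(P||Q) ≠ D_KL(Q||P) in general.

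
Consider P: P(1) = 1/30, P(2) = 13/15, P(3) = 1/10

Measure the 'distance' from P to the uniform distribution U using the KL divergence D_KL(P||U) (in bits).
0.9103 bits

U(i) = 1/3 for all i

D_KL(P||U) = Σ P(x) log₂(P(x) / (1/3))
           = Σ P(x) log₂(P(x)) + log₂(3)
           = log₂(3) - H(P)

H(P) = -Σ P(x) log₂(P(x)):
  -P(1)·log₂(P(1)) = -(1/30)·log₂(1/30) = 0.16356
  -P(2)·log₂(P(2)) = -(13/15)·log₂(13/15) = 0.17892
  -P(3)·log₂(P(3)) = -(1/10)·log₂(1/10) = 0.33219
H(P) = 0.16356 + 0.17892 + 0.33219 = 0.67467 bits

log₂(3) = 1.58496 bits

D_KL(P||U) = 1.58496 - 0.67467 = 0.91029 ≈ 0.9103 bits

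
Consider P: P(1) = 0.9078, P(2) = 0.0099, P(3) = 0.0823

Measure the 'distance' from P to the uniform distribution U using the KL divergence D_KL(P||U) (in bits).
1.0958 bits

U(i) = 1/3 for all i

D_KL(P||U) = Σ P(x) log₂(P(x) / (1/3))
           = Σ P(x) log₂(P(x)) + log₂(3)
           = log₂(3) - H(P)

H(P) = -Σ P(x) log₂(P(x)):
  -P(1)·log₂(P(1)) = -(0.9078)·log₂(0.9078) = 0.12669
  -P(2)·log₂(P(2)) = -(0.0099)·log₂(0.0099) = 0.06592
  -P(3)·log₂(P(3)) = -(0.0823)·log₂(0.0823) = 0.29652
H(P) = 0.12669 + 0.06592 + 0.29652 = 0.48913 bits

log₂(3) = 1.58496 bits

D_KL(P||U) = 1.58496 - 0.48913 = 1.09583 ≈ 1.0958 bits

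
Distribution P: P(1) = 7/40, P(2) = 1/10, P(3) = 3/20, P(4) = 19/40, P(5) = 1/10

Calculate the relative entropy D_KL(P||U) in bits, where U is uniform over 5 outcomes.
0.2968 bits

U(i) = 1/5 for all i

D_KL(P||U) = Σ P(x) log₂(P(x) / (1/5))
           = Σ P(x) log₂(P(x)) + log₂(5)
           = log₂(5) - H(P)

H(P) = -Σ P(x) log₂(P(x)):
  -P(1)·log₂(P(1)) = -(7/40)·log₂(7/40) = 0.44005
  -P(2)·log₂(P(2)) = -(1/10)·log₂(1/10) = 0.33219
  -P(3)·log₂(P(3)) = -(3/20)·log₂(3/20) = 0.41054
  -P(4)·log₂(P(4)) = -(19/40)·log₂(19/40) = 0.51015
  -P(5)·log₂(P(5)) = -(1/10)·log₂(1/10) = 0.33219
H(P) = 0.44005 + 0.33219 + 0.41054 + 0.51015 + 0.33219 = 2.02512 bits

log₂(5) = 2.32193 bits

D_KL(P||U) = 2.32193 - 2.02512 = 0.29681 ≈ 0.2968 bits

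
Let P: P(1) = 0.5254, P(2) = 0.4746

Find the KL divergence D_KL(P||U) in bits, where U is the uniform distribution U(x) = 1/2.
0.0019 bits

U(i) = 1/2 for all i

D_KL(P||U) = Σ P(x) log₂(P(x) / (1/2))
           = Σ P(x) log₂(P(x)) + log₂(2)
           = log₂(2) - H(P)

H(P) = -Σ P(x) log₂(P(x)):
  -P(1)·log₂(P(1)) = -(0.5254)·log₂(0.5254) = 0.48784
  -P(2)·log₂(P(2)) = -(0.4746)·log₂(0.4746) = 0.51030
H(P) = 0.48784 + 0.51030 = 0.99814 bits

log₂(2) = 1.00000 bits

D_KL(P||U) = 1.00000 - 0.99814 = 0.00186 ≈ 0.0019 bits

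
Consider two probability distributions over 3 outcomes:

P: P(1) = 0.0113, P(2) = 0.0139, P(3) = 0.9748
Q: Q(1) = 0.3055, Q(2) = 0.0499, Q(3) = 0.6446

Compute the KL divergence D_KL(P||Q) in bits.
0.5023 bits

D_KL(P||Q) = Σ P(x) log₂(P(x)/Q(x))

Computing term by term:
  P(1)·log₂(P(1)/Q(1)) = 0.0113·log₂(0.0113/0.3055) = -0.05375
  P(2)·log₂(P(2)/Q(2)) = 0.0139·log₂(0.0139/0.0499) = -0.02563
  P(3)·log₂(P(3)/Q(3)) = 0.9748·log₂(0.9748/0.6446) = 0.58167

D_KL(P||Q) = -0.05375 - 0.02563 + 0.58167 = 0.50229 ≈ 0.5023 bits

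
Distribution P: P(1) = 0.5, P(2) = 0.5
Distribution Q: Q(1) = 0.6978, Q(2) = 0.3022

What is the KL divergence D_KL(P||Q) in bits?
0.1228 bits

D_KL(P||Q) = Σ P(x) log₂(P(x)/Q(x))

Computing term by term:
  P(1)·log₂(P(1)/Q(1)) = 0.5·log₂(0.5/0.6978) = -0.24044
  P(2)·log₂(P(2)/Q(2)) = 0.5·log₂(0.5/0.3022) = 0.36321

D_KL(P||Q) = -0.24044 + 0.36321 = 0.12277 ≈ 0.1228 bits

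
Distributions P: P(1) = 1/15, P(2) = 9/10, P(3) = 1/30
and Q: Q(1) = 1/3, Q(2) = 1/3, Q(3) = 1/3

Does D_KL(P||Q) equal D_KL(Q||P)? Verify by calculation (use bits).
D_KL(P||Q) = 1.0241 bits, D_KL(Q||P) = 1.4036 bits. No — D_KL(P||Q) ≠ D_KL(Q||P) for this pair.

D_KL(P||Q) = Σ P(x) log₂(P(x)/Q(x))

Computing term by term:
  P(1)·log₂(P(1)/Q(1)) = (1/15)·log₂((1/15)/(1/3)) = -0.15480
  P(2)·log₂(P(2)/Q(2)) = (9/10)·log₂((9/10)/(1/3)) = 1.28966
  P(3)·log₂(P(3)/Q(3)) = (1/30)·log₂((1/30)/(1/3)) = -0.11073

D_KL(P||Q) = -0.15480 + 1.28966 - 0.11073 = 1.02413 ≈ 1.0241 bits

D_KL(Q||P) = Σ Q(x) log₂(Q(x)/P(x))

Computing term by term:
  Q(1)·log₂(Q(1)/P(1)) = (1/3)·log₂((1/3)/(1/15)) = 0.77398
  Q(2)·log₂(Q(2)/P(2)) = (1/3)·log₂((1/3)/(9/10)) = -0.47765
  Q(3)·log₂(Q(3)/P(3)) = (1/3)·log₂((1/3)/(1/30)) = 1.10731

D_KL(Q||P) = 0.77398 - 0.47765 + 1.10731 = 1.40364 ≈ 1.4036 bits

These are NOT equal (difference: 0.3795 bits). KL divergence is asymmetric: D_KL(P||Q) ≠ D_KL(Q||P) in general.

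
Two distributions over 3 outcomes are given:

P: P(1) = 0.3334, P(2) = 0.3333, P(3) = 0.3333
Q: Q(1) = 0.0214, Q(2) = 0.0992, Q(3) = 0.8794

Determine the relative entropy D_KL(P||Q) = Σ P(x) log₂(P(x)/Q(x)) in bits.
1.4370 bits

D_KL(P||Q) = Σ P(x) log₂(P(x)/Q(x))

Computing term by term:
  P(1)·log₂(P(1)/Q(1)) = 0.3334·log₂(0.3334/0.0214) = 1.32079
  P(2)·log₂(P(2)/Q(2)) = 0.3333·log₂(0.3333/0.0992) = 0.58274
  P(3)·log₂(P(3)/Q(3)) = 0.3333·log₂(0.3333/0.8794) = -0.46652

D_KL(P||Q) = 1.32079 + 0.58274 - 0.46652 = 1.43701 ≈ 1.4370 bits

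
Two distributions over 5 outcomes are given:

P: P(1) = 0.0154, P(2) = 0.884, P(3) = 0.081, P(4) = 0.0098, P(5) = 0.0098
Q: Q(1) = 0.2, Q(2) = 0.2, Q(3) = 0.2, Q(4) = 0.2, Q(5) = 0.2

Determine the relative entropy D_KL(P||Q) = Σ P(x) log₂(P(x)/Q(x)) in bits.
1.6475 bits

D_KL(P||Q) = Σ P(x) log₂(P(x)/Q(x))

Computing term by term:
  P(1)·log₂(P(1)/Q(1)) = 0.0154·log₂(0.0154/0.2) = -0.05696
  P(2)·log₂(P(2)/Q(2)) = 0.884·log₂(0.884/0.2) = 1.89534
  P(3)·log₂(P(3)/Q(3)) = 0.081·log₂(0.081/0.2) = -0.10562
  P(4)·log₂(P(4)/Q(4)) = 0.0098·log₂(0.0098/0.2) = -0.04264
  P(5)·log₂(P(5)/Q(5)) = 0.0098·log₂(0.0098/0.2) = -0.04264

D_KL(P||Q) = -0.05696 + 1.89534 - 0.10562 - 0.04264 - 0.04264 = 1.64748 ≈ 1.6475 bits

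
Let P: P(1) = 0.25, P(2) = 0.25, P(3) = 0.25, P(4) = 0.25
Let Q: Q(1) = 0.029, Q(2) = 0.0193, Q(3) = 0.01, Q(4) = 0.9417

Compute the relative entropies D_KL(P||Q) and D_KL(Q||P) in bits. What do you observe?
D_KL(P||Q) = 2.3834 bits, D_KL(Q||P) = 1.5939 bits. The two directions give different values (D_KL(P||Q) exceeds D_KL(Q||P) by 0.7895 bits): KL divergence is asymmetric.

D_KL(P||Q) = Σ P(x) log₂(P(x)/Q(x))

Computing term by term:
  P(1)·log₂(P(1)/Q(1)) = 0.25·log₂(0.25/0.029) = 0.77695
  P(2)·log₂(P(2)/Q(2)) = 0.25·log₂(0.25/0.0193) = 0.92381
  P(3)·log₂(P(3)/Q(3)) = 0.25·log₂(0.25/0.01) = 1.16096
  P(4)·log₂(P(4)/Q(4)) = 0.25·log₂(0.25/0.9417) = -0.47833

D_KL(P||Q) = 0.77695 + 0.92381 + 1.16096 - 0.47833 = 2.38339 ≈ 2.3834 bits

D_KL(Q||P) = Σ Q(x) log₂(Q(x)/P(x))

Computing term by term:
  Q(1)·log₂(Q(1)/P(1)) = 0.029·log₂(0.029/0.25) = -0.09013
  Q(2)·log₂(Q(2)/P(2)) = 0.0193·log₂(0.0193/0.25) = -0.07132
  Q(3)·log₂(Q(3)/P(3)) = 0.01·log₂(0.01/0.25) = -0.04644
  Q(4)·log₂(Q(4)/P(4)) = 0.9417·log₂(0.9417/0.25) = 1.80179

D_KL(Q||P) = -0.09013 - 0.07132 - 0.04644 + 1.80179 = 1.59390 ≈ 1.5939 bits

These are NOT equal (difference: 0.7895 bits). KL divergence is asymmetric: D_KL(P||Q) ≠ D_KL(Q||P) in general.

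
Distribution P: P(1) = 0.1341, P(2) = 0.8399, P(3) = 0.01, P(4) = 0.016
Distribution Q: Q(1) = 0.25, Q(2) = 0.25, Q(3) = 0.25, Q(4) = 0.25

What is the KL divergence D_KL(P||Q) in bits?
1.2380 bits

D_KL(P||Q) = Σ P(x) log₂(P(x)/Q(x))

Computing term by term:
  P(1)·log₂(P(1)/Q(1)) = 0.1341·log₂(0.1341/0.25) = -0.12050
  P(2)·log₂(P(2)/Q(2)) = 0.8399·log₂(0.8399/0.25) = 1.46839
  P(3)·log₂(P(3)/Q(3)) = 0.01·log₂(0.01/0.25) = -0.04644
  P(4)·log₂(P(4)/Q(4)) = 0.016·log₂(0.016/0.25) = -0.06345

D_KL(P||Q) = -0.12050 + 1.46839 - 0.04644 - 0.06345 = 1.23800 ≈ 1.2380 bits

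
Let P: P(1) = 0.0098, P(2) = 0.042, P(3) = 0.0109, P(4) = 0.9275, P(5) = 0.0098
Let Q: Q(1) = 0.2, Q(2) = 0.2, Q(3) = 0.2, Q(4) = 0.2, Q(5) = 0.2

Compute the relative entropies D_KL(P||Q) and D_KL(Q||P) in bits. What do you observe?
D_KL(P||Q) = 1.8273 bits, D_KL(Q||P) = 2.5876 bits. The two directions give different values (D_KL(Q||P) exceeds D_KL(P||Q) by 0.7603 bits): KL divergence is asymmetric.

D_KL(P||Q) = Σ P(x) log₂(P(x)/Q(x))

Computing term by term:
  P(1)·log₂(P(1)/Q(1)) = 0.0098·log₂(0.0098/0.2) = -0.04264
  P(2)·log₂(P(2)/Q(2)) = 0.042·log₂(0.042/0.2) = -0.09456
  P(3)·log₂(P(3)/Q(3)) = 0.0109·log₂(0.0109/0.2) = -0.04575
  P(4)·log₂(P(4)/Q(4)) = 0.9275·log₂(0.9275/0.2) = 2.05288
  P(5)·log₂(P(5)/Q(5)) = 0.0098·log₂(0.0098/0.2) = -0.04264

D_KL(P||Q) = -0.04264 - 0.09456 - 0.04575 + 2.05288 - 0.04264 = 1.82729 ≈ 1.8273 bits

D_KL(Q||P) = Σ Q(x) log₂(Q(x)/P(x))

Computing term by term:
  Q(1)·log₂(Q(1)/P(1)) = 0.2·log₂(0.2/0.0098) = 0.87021
  Q(2)·log₂(Q(2)/P(2)) = 0.2·log₂(0.2/0.042) = 0.45031
  Q(3)·log₂(Q(3)/P(3)) = 0.2·log₂(0.2/0.0109) = 0.83952
  Q(4)·log₂(Q(4)/P(4)) = 0.2·log₂(0.2/0.9275) = -0.44267
  Q(5)·log₂(Q(5)/P(5)) = 0.2·log₂(0.2/0.0098) = 0.87021

D_KL(Q||P) = 0.87021 + 0.45031 + 0.83952 - 0.44267 + 0.87021 = 2.58758 ≈ 2.5876 bits

These are NOT equal (difference: 0.7603 bits). KL divergence is asymmetric: D_KL(P||Q) ≠ D_KL(Q||P) in general.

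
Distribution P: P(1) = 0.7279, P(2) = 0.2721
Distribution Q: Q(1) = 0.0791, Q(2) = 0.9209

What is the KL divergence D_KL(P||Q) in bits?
1.8521 bits

D_KL(P||Q) = Σ P(x) log₂(P(x)/Q(x))

Computing term by term:
  P(1)·log₂(P(1)/Q(1)) = 0.7279·log₂(0.7279/0.0791) = 2.33073
  P(2)·log₂(P(2)/Q(2)) = 0.2721·log₂(0.2721/0.9209) = -0.47860

D_KL(P||Q) = 2.33073 - 0.47860 = 1.85213 ≈ 1.8521 bits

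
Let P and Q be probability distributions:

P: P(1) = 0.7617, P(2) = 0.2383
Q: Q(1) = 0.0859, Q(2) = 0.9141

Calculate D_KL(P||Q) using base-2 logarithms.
1.9360 bits

D_KL(P||Q) = Σ P(x) log₂(P(x)/Q(x))

Computing term by term:
  P(1)·log₂(P(1)/Q(1)) = 0.7617·log₂(0.7617/0.0859) = 2.39821
  P(2)·log₂(P(2)/Q(2)) = 0.2383·log₂(0.2383/0.9141) = -0.46220

D_KL(P||Q) = 2.39821 - 0.46220 = 1.93601 ≈ 1.9360 bits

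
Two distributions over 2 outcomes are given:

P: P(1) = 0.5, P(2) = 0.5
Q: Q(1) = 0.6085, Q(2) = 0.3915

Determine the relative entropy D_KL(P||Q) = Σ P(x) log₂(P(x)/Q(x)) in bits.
0.0348 bits

D_KL(P||Q) = Σ P(x) log₂(P(x)/Q(x))

Computing term by term:
  P(1)·log₂(P(1)/Q(1)) = 0.5·log₂(0.5/0.6085) = -0.14166
  P(2)·log₂(P(2)/Q(2)) = 0.5·log₂(0.5/0.3915) = 0.17646

D_KL(P||Q) = -0.14166 + 0.17646 = 0.03480 ≈ 0.0348 bits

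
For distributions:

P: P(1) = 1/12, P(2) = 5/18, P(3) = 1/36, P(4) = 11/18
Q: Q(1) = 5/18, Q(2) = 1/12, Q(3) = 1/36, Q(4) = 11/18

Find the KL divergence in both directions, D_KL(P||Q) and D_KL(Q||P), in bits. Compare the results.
D_KL(P||Q) = 0.3377 bits, D_KL(Q||P) = 0.3377 bits. The two directions give exactly the same value for this pair.

D_KL(P||Q) = Σ P(x) log₂(P(x)/Q(x))

Computing term by term:
  P(1)·log₂(P(1)/Q(1)) = (1/12)·log₂((1/12)/(5/18)) = -0.14475
  P(2)·log₂(P(2)/Q(2)) = (5/18)·log₂((5/18)/(1/12)) = 0.48249
  P(3)·log₂(P(3)/Q(3)) = (1/36)·log₂((1/36)/(1/36)) = 0.00000
  P(4)·log₂(P(4)/Q(4)) = (11/18)·log₂((11/18)/(11/18)) = 0.00000

D_KL(P||Q) = -0.14475 + 0.48249 + 0.00000 + 0.00000 = 0.33774 ≈ 0.3377 bits

D_KL(Q||P) = Σ Q(x) log₂(Q(x)/P(x))

Computing term by term:
  Q(1)·log₂(Q(1)/P(1)) = (5/18)·log₂((5/18)/(1/12)) = 0.48249
  Q(2)·log₂(Q(2)/P(2)) = (1/12)·log₂((1/12)/(5/18)) = -0.14475
  Q(3)·log₂(Q(3)/P(3)) = (1/36)·log₂((1/36)/(1/36)) = 0.00000
  Q(4)·log₂(Q(4)/P(4)) = (11/18)·log₂((11/18)/(11/18)) = 0.00000

D_KL(Q||P) = 0.48249 - 0.14475 + 0.00000 + 0.00000 = 0.33774 ≈ 0.3377 bits

These ARE equal here. Q is P with outcomes relabeled (Q(1) = P(2), Q(2) = P(1)) by a relabeling that is its own inverse, so the two sums contain exactly the same terms in a different order. This is a special case — KL divergence is not symmetric in general: D_KL(P||Q) ≠ D_KL(Q||P) for most P, Q.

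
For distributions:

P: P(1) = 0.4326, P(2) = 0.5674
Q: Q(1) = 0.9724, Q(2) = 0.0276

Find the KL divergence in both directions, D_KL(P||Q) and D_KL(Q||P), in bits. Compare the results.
D_KL(P||Q) = 1.9693 bits, D_KL(Q||P) = 1.0159 bits. D_KL(P||Q) is larger than D_KL(Q||P) by 0.9534 bits; the two directions differ.

D_KL(P||Q) = Σ P(x) log₂(P(x)/Q(x))

Computing term by term:
  P(1)·log₂(P(1)/Q(1)) = 0.4326·log₂(0.4326/0.9724) = -0.50550
  P(2)·log₂(P(2)/Q(2)) = 0.5674·log₂(0.5674/0.0276) = 2.47479

D_KL(P||Q) = -0.50550 + 2.47479 = 1.96929 ≈ 1.9693 bits

D_KL(Q||P) = Σ Q(x) log₂(Q(x)/P(x))

Computing term by term:
  Q(1)·log₂(Q(1)/P(1)) = 0.9724·log₂(0.9724/0.4326) = 1.13627
  Q(2)·log₂(Q(2)/P(2)) = 0.0276·log₂(0.0276/0.5674) = -0.12038

D_KL(Q||P) = 1.13627 - 0.12038 = 1.01589 ≈ 1.0159 bits

These are NOT equal (difference: 0.9534 bits). KL divergence is asymmetric: D_KL(P||Q) ≠ D_KL(Q||P) in general.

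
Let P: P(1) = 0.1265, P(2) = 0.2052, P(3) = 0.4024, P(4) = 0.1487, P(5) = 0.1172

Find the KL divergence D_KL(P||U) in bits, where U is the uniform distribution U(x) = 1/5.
0.1759 bits

U(i) = 1/5 for all i

D_KL(P||U) = Σ P(x) log₂(P(x) / (1/5))
           = Σ P(x) log₂(P(x)) + log₂(5)
           = log₂(5) - H(P)

H(P) = -Σ P(x) log₂(P(x)):
  -P(1)·log₂(P(1)) = -(0.1265)·log₂(0.1265) = 0.37732
  -P(2)·log₂(P(2)) = -(0.2052)·log₂(0.2052) = 0.46886
  -P(3)·log₂(P(3)) = -(0.4024)·log₂(0.4024) = 0.52847
  -P(4)·log₂(P(4)) = -(0.1487)·log₂(0.1487) = 0.40885
  -P(5)·log₂(P(5)) = -(0.1172)·log₂(0.1172) = 0.36249
H(P) = 0.37732 + 0.46886 + 0.52847 + 0.40885 + 0.36249 = 2.14599 bits

log₂(5) = 2.32193 bits

D_KL(P||U) = 2.32193 - 2.14599 = 0.17594 ≈ 0.1759 bits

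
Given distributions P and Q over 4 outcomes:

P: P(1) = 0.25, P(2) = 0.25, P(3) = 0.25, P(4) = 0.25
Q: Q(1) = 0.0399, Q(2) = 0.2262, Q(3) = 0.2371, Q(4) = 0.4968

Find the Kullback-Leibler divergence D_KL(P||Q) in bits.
0.4694 bits

D_KL(P||Q) = Σ P(x) log₂(P(x)/Q(x))

Computing term by term:
  P(1)·log₂(P(1)/Q(1)) = 0.25·log₂(0.25/0.0399) = 0.66187
  P(2)·log₂(P(2)/Q(2)) = 0.25·log₂(0.25/0.2262) = 0.03608
  P(3)·log₂(P(3)/Q(3)) = 0.25·log₂(0.25/0.2371) = 0.01911
  P(4)·log₂(P(4)/Q(4)) = 0.25·log₂(0.25/0.4968) = -0.24768

D_KL(P||Q) = 0.66187 + 0.03608 + 0.01911 - 0.24768 = 0.46938 ≈ 0.4694 bits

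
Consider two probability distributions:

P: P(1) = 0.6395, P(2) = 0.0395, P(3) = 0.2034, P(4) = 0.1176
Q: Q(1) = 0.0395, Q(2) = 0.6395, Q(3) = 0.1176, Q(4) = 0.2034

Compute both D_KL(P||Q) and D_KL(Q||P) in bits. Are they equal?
D_KL(P||Q) = 2.4780 bits, D_KL(Q||P) = 2.4780 bits. Yes, in this case they are equal (although KL divergence is not symmetric in general).

D_KL(P||Q) = Σ P(x) log₂(P(x)/Q(x))

Computing term by term:
  P(1)·log₂(P(1)/Q(1)) = 0.6395·log₂(0.6395/0.0395) = 2.56888
  P(2)·log₂(P(2)/Q(2)) = 0.0395·log₂(0.0395/0.6395) = -0.15867
  P(3)·log₂(P(3)/Q(3)) = 0.2034·log₂(0.2034/0.1176) = 0.16077
  P(4)·log₂(P(4)/Q(4)) = 0.1176·log₂(0.1176/0.2034) = -0.09295

D_KL(P||Q) = 2.56888 - 0.15867 + 0.16077 - 0.09295 = 2.47803 ≈ 2.4780 bits

D_KL(Q||P) = Σ Q(x) log₂(Q(x)/P(x))

Computing term by term:
  Q(1)·log₂(Q(1)/P(1)) = 0.0395·log₂(0.0395/0.6395) = -0.15867
  Q(2)·log₂(Q(2)/P(2)) = 0.6395·log₂(0.6395/0.0395) = 2.56888
  Q(3)·log₂(Q(3)/P(3)) = 0.1176·log₂(0.1176/0.2034) = -0.09295
  Q(4)·log₂(Q(4)/P(4)) = 0.2034·log₂(0.2034/0.1176) = 0.16077

D_KL(Q||P) = -0.15867 + 2.56888 - 0.09295 + 0.16077 = 2.47803 ≈ 2.4780 bits

These ARE equal here. Q is P with outcomes relabeled (Q(1) = P(2), Q(2) = P(1), Q(3) = P(4), Q(4) = P(3)) by a relabeling that is its own inverse, so the two sums contain exactly the same terms in a different order. This is a special case — KL divergence is not symmetric in general: D_KL(P||Q) ≠ D_KL(Q||P) for most P, Q.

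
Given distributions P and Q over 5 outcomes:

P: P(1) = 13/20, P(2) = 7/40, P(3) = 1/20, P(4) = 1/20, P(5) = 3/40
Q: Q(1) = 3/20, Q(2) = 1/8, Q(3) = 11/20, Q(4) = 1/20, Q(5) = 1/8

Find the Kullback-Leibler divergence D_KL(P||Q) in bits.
1.2318 bits

D_KL(P||Q) = Σ P(x) log₂(P(x)/Q(x))

Computing term by term:
  P(1)·log₂(P(1)/Q(1)) = (13/20)·log₂((13/20)/(3/20)) = 1.37506
  P(2)·log₂(P(2)/Q(2)) = (7/40)·log₂((7/40)/(1/8)) = 0.08495
  P(3)·log₂(P(3)/Q(3)) = (1/20)·log₂((1/20)/(11/20)) = -0.17297
  P(4)·log₂(P(4)/Q(4)) = (1/20)·log₂((1/20)/(1/20)) = 0.00000
  P(5)·log₂(P(5)/Q(5)) = (3/40)·log₂((3/40)/(1/8)) = -0.05527

D_KL(P||Q) = 1.37506 + 0.08495 - 0.17297 + 0.00000 - 0.05527 = 1.23177 ≈ 1.2318 bits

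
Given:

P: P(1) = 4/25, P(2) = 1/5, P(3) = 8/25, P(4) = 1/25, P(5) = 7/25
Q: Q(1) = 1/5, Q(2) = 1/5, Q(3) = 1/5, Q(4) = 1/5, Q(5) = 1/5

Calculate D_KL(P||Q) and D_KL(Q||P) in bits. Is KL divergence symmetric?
D_KL(P||Q) = 0.2085 bits, D_KL(Q||P) = 0.2961 bits. No, KL divergence is not symmetric.

D_KL(P||Q) = Σ P(x) log₂(P(x)/Q(x))

Computing term by term:
  P(1)·log₂(P(1)/Q(1)) = (4/25)·log₂((4/25)/(1/5)) = -0.05151
  P(2)·log₂(P(2)/Q(2)) = (1/5)·log₂((1/5)/(1/5)) = 0.00000
  P(3)·log₂(P(3)/Q(3)) = (8/25)·log₂((8/25)/(1/5)) = 0.21698
  P(4)·log₂(P(4)/Q(4)) = (1/25)·log₂((1/25)/(1/5)) = -0.09288
  P(5)·log₂(P(5)/Q(5)) = (7/25)·log₂((7/25)/(1/5)) = 0.13592

D_KL(P||Q) = -0.05151 + 0.00000 + 0.21698 - 0.09288 + 0.13592 = 0.20851 ≈ 0.2085 bits

D_KL(Q||P) = Σ Q(x) log₂(Q(x)/P(x))

Computing term by term:
  Q(1)·log₂(Q(1)/P(1)) = (1/5)·log₂((1/5)/(4/25)) = 0.06439
  Q(2)·log₂(Q(2)/P(2)) = (1/5)·log₂((1/5)/(1/5)) = 0.00000
  Q(3)·log₂(Q(3)/P(3)) = (1/5)·log₂((1/5)/(8/25)) = -0.13561
  Q(4)·log₂(Q(4)/P(4)) = (1/5)·log₂((1/5)/(1/25)) = 0.46439
  Q(5)·log₂(Q(5)/P(5)) = (1/5)·log₂((1/5)/(7/25)) = -0.09709

D_KL(Q||P) = 0.06439 + 0.00000 - 0.13561 + 0.46439 - 0.09709 = 0.29608 ≈ 0.2961 bits

These are NOT equal (difference: 0.0876 bits). KL divergence is asymmetric: D_KL(P||Q) ≠ D_KL(Q||P) in general.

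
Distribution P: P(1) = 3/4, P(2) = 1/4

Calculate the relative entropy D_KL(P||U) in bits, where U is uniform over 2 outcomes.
0.1887 bits

U(i) = 1/2 for all i

D_KL(P||U) = Σ P(x) log₂(P(x) / (1/2))
           = Σ P(x) log₂(P(x)) + log₂(2)
           = log₂(2) - H(P)

H(P) = -Σ P(x) log₂(P(x)):
  -P(1)·log₂(P(1)) = -(3/4)·log₂(3/4) = 0.31128
  -P(2)·log₂(P(2)) = -(1/4)·log₂(1/4) = 0.50000
H(P) = 0.31128 + 0.50000 = 0.81128 bits

log₂(2) = 1.00000 bits

D_KL(P||U) = 1.00000 - 0.81128 = 0.18872 ≈ 0.1887 bits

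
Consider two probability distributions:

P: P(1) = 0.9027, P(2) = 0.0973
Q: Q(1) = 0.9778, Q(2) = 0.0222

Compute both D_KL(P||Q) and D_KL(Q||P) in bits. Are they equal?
D_KL(P||Q) = 0.1034 bits, D_KL(Q||P) = 0.0654 bits. No, they are not equal.

D_KL(P||Q) = Σ P(x) log₂(P(x)/Q(x))

Computing term by term:
  P(1)·log₂(P(1)/Q(1)) = 0.9027·log₂(0.9027/0.9778) = -0.10407
  P(2)·log₂(P(2)/Q(2)) = 0.0973·log₂(0.0973/0.0222) = 0.20743

D_KL(P||Q) = -0.10407 + 0.20743 = 0.10336 ≈ 0.1034 bits

D_KL(Q||P) = Σ Q(x) log₂(Q(x)/P(x))

Computing term by term:
  Q(1)·log₂(Q(1)/P(1)) = 0.9778·log₂(0.9778/0.9027) = 0.11273
  Q(2)·log₂(Q(2)/P(2)) = 0.0222·log₂(0.0222/0.0973) = -0.04733

D_KL(Q||P) = 0.11273 - 0.04733 = 0.06540 ≈ 0.0654 bits

These are NOT equal (difference: 0.0380 bits). KL divergence is asymmetric: D_KL(P||Q) ≠ D_KL(Q||P) in general.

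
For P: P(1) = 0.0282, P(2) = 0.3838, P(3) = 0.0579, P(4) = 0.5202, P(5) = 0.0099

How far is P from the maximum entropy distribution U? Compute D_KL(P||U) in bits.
0.8521 bits

U(i) = 1/5 for all i

D_KL(P||U) = Σ P(x) log₂(P(x) / (1/5))
           = Σ P(x) log₂(P(x)) + log₂(5)
           = log₂(5) - H(P)

H(P) = -Σ P(x) log₂(P(x)):
  -P(1)·log₂(P(1)) = -(0.0282)·log₂(0.0282) = 0.14518
  -P(2)·log₂(P(2)) = -(0.3838)·log₂(0.3838) = 0.53025
  -P(3)·log₂(P(3)) = -(0.0579)·log₂(0.0579) = 0.23799
  -P(4)·log₂(P(4)) = -(0.5202)·log₂(0.5202) = 0.49048
  -P(5)·log₂(P(5)) = -(0.0099)·log₂(0.0099) = 0.06592
H(P) = 0.14518 + 0.53025 + 0.23799 + 0.49048 + 0.06592 = 1.46982 bits

log₂(5) = 2.32193 bits

D_KL(P||U) = 2.32193 - 1.46982 = 0.85211 ≈ 0.8521 bits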